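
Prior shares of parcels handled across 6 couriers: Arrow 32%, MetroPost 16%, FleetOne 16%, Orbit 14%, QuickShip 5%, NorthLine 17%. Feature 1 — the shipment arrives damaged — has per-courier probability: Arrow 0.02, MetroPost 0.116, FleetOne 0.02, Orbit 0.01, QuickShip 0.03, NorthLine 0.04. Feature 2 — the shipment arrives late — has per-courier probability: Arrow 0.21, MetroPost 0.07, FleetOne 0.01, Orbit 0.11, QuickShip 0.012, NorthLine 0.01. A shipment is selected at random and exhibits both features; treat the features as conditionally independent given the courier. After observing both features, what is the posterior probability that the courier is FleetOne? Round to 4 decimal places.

0.0110

By Bayes' rule, posterior ∝ prior × likelihood:
  Arrow: 0.32 × 0.02 × 0.21 = 0.001344
  MetroPost: 0.16 × 0.116 × 0.07 = 0.0012992
  FleetOne: 0.16 × 0.02 × 0.01 = 0.000032
  Orbit: 0.14 × 0.01 × 0.11 = 0.000154
  QuickShip: 0.05 × 0.03 × 0.012 = 0.000018
  NorthLine: 0.17 × 0.04 × 0.01 = 0.000068
Normalizing constant = 0.0029152.
P(FleetOne | evidence) = 0.000032 / 0.0029152 ≈ 0.0110.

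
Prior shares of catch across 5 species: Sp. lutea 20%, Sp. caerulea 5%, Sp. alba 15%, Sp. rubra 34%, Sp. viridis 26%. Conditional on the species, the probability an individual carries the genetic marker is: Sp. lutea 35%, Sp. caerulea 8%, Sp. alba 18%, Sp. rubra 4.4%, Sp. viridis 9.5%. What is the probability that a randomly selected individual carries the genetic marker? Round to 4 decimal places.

Unnormalized posteriors (prior × likelihood):
  Sp. lutea: 0.2 × 0.35 = 0.07
  Sp. caerulea: 0.05 × 0.08 = 0.004
  Sp. alba: 0.15 × 0.18 = 0.027
  Sp. rubra: 0.34 × 0.044 = 0.01496
  Sp. viridis: 0.26 × 0.095 = 0.0247
P(marker) = 0.07 + 0.004 + 0.027 + 0.01496 + 0.0247 = 0.14066 → 0.1407.

0.1407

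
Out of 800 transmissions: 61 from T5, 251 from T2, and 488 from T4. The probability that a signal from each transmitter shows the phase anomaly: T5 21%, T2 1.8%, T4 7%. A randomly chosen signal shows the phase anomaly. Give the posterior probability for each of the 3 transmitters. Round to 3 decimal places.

T5 0.249, T2 0.088, T4 0.663

Unnormalized posteriors (prior × likelihood):
  T5: 0.07625 × 0.21 = 0.0160125
  T2: 0.31375 × 0.018 = 0.0056475
  T4: 0.61 × 0.07 = 0.0427
Total = 0.06436.
P(T5 | anomaly) = 0.0160125/0.06436 ≈ 0.249
P(T2 | anomaly) = 0.0056475/0.06436 ≈ 0.088
P(T4 | anomaly) = 0.0427/0.06436 ≈ 0.663
(Check: 0.249+0.088+0.663 = 1.000.)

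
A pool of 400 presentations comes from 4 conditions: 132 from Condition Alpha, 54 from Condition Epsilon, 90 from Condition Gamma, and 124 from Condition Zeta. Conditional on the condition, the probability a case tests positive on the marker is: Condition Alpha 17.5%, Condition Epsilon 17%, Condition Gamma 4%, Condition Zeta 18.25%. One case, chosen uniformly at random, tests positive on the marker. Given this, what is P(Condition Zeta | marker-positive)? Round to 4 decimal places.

0.3868

By Bayes' rule, posterior ∝ prior × likelihood:
  Condition Alpha: 0.33 × 0.175 = 0.05775
  Condition Epsilon: 0.135 × 0.17 = 0.02295
  Condition Gamma: 0.225 × 0.04 = 0.009
  Condition Zeta: 0.31 × 0.1825 = 0.056575
Total = 0.146275.
P(Condition Zeta | evidence) = 0.056575 / 0.146275 ≈ 0.3868.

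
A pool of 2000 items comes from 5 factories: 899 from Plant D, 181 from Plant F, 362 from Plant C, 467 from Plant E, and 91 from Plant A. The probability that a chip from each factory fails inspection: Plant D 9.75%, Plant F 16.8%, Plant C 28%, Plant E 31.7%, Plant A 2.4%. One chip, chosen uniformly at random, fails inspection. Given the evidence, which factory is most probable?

Plant E

By Bayes' rule, posterior ∝ prior × likelihood:
  Plant D: 0.4495 × 0.0975 = 0.04382625
  Plant F: 0.0905 × 0.168 = 0.015204
  Plant C: 0.181 × 0.28 = 0.05068
  Plant E: 0.2335 × 0.317 = 0.0740195
  Plant A: 0.0455 × 0.024 = 0.001092
Total = 0.18482175.
Largest term belongs to Plant E, so Plant E is most probable.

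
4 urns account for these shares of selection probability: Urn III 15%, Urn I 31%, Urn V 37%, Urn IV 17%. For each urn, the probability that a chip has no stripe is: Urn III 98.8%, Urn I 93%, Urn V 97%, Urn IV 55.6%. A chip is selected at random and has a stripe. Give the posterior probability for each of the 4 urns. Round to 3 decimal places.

Taking complements, P(striped | each) = Urn III 0.012, Urn I 0.07, Urn V 0.03, Urn IV 0.444.
Compute prior × likelihood for every hypothesis:
  Urn III: 0.15 × 0.012 = 0.0018
  Urn I: 0.31 × 0.07 = 0.0217
  Urn V: 0.37 × 0.03 = 0.0111
  Urn IV: 0.17 × 0.444 = 0.07548
Total = 0.11008.
P(Urn III | striped) = 0.0018/0.11008 ≈ 0.016
P(Urn I | striped) = 0.0217/0.11008 ≈ 0.197
P(Urn V | striped) = 0.0111/0.11008 ≈ 0.101
P(Urn IV | striped) = 0.07548/0.11008 ≈ 0.686

Urn III 0.016, Urn I 0.197, Urn V 0.101, Urn IV 0.686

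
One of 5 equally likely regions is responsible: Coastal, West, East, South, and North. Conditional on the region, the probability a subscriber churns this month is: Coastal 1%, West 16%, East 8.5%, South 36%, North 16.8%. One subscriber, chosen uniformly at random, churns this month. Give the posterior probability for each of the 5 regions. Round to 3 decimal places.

Coastal 0.013, West 0.204, East 0.109, South 0.460, North 0.215

With a uniform prior (1/5 each), posterior ∝ likelihood:
  Coastal: 0.01
  West: 0.16
  East: 0.085
  South: 0.36
  North: 0.168
Total = 0.783.
P(Coastal | churn) = 0.01/0.783 ≈ 0.013
P(West | churn) = 0.16/0.783 ≈ 0.204
P(East | churn) = 0.085/0.783 ≈ 0.109
P(South | churn) = 0.36/0.783 ≈ 0.460
P(North | churn) = 0.168/0.783 ≈ 0.215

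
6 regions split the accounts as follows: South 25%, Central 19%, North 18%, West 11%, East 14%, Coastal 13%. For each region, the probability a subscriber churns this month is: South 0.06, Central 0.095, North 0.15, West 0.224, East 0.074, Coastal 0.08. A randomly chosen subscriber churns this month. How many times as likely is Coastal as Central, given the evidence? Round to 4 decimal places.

0.5762

Compute prior × likelihood for every hypothesis:
  South: 0.25 × 0.06 = 0.015
  Central: 0.19 × 0.095 = 0.01805
  North: 0.18 × 0.15 = 0.027
  West: 0.11 × 0.224 = 0.02464
  East: 0.14 × 0.074 = 0.01036
  Coastal: 0.13 × 0.08 = 0.0104
Normalizing constant = 0.10545.
The ratio is 0.0104 / 0.01805 (the normalizer cancels) = 0.5762.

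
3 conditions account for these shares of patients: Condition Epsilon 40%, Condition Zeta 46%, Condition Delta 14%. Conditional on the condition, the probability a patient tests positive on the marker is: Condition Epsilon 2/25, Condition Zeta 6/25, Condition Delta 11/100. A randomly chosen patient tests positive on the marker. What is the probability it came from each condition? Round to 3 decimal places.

Condition Epsilon 0.203, Condition Zeta 0.700, Condition Delta 0.098

By Bayes' rule, posterior ∝ prior × likelihood:
  Condition Epsilon: 0.4 × 0.08 = 0.032
  Condition Zeta: 0.46 × 0.24 = 0.1104
  Condition Delta: 0.14 × 0.11 = 0.0154
Normalizing constant = 0.1578.
P(Condition Epsilon | marker-positive) = 0.032/0.1578 ≈ 0.203
P(Condition Zeta | marker-positive) = 0.1104/0.1578 ≈ 0.700
P(Condition Delta | marker-positive) = 0.0154/0.1578 ≈ 0.098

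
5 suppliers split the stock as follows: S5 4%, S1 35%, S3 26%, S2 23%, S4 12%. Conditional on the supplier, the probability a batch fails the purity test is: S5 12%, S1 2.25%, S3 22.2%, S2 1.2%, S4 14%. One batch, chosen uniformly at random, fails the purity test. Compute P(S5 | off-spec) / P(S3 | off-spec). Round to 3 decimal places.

0.083

Compute prior × likelihood for every hypothesis:
  S5: 0.04 × 0.12 = 0.0048
  S1: 0.35 × 0.0225 = 0.007875
  S3: 0.26 × 0.222 = 0.05772
  S2: 0.23 × 0.012 = 0.00276
  S4: 0.12 × 0.14 = 0.0168
Total = 0.089955.
The ratio is 0.0048 / 0.05772 (the normalizer cancels) = 0.083.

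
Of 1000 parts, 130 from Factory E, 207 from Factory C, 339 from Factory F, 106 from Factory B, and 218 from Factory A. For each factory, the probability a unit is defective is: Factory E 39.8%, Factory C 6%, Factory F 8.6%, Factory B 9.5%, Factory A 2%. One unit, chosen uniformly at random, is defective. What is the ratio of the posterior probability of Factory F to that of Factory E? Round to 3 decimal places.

By Bayes' rule, posterior ∝ prior × likelihood:
  Factory E: 0.13 × 0.398 = 0.05174
  Factory C: 0.207 × 0.06 = 0.01242
  Factory F: 0.339 × 0.086 = 0.029154
  Factory B: 0.106 × 0.095 = 0.01007
  Factory A: 0.218 × 0.02 = 0.00436
Normalizing constant = 0.107744.
The ratio is 0.029154 / 0.05174 (the normalizer cancels) = 0.563.

0.563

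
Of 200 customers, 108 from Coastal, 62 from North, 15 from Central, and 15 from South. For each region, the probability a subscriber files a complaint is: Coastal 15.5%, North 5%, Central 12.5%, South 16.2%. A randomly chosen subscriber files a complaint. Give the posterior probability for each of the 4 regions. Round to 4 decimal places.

Coastal 0.6933, North 0.1284, Central 0.0777, South 0.1006

Compute prior × likelihood for every hypothesis:
  Coastal: 0.54 × 0.155 = 0.0837
  North: 0.31 × 0.05 = 0.0155
  Central: 0.075 × 0.125 = 0.009375
  South: 0.075 × 0.162 = 0.01215
Normalizing constant = 0.120725.
P(Coastal | complaint) = 0.0837/0.120725 ≈ 0.6933
P(North | complaint) = 0.0155/0.120725 ≈ 0.1284
P(Central | complaint) = 0.009375/0.120725 ≈ 0.0777
P(South | complaint) = 0.01215/0.120725 ≈ 0.1006
(Check: 0.6933+0.1284+0.0777+0.1006 = 1.0000.)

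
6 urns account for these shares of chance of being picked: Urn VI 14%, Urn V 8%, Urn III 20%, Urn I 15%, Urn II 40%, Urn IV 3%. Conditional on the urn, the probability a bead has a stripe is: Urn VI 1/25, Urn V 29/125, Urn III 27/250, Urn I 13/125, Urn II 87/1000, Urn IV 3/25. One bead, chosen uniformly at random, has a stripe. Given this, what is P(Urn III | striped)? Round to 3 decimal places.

0.217

Unnormalized posteriors (prior × likelihood):
  Urn VI: 0.14 × 0.04 = 0.0056
  Urn V: 0.08 × 0.232 = 0.01856
  Urn III: 0.2 × 0.108 = 0.0216
  Urn I: 0.15 × 0.104 = 0.0156
  Urn II: 0.4 × 0.087 = 0.0348
  Urn IV: 0.03 × 0.12 = 0.0036
Normalizing constant = 0.09976.
P(Urn III | evidence) = 0.0216 / 0.09976 ≈ 0.217.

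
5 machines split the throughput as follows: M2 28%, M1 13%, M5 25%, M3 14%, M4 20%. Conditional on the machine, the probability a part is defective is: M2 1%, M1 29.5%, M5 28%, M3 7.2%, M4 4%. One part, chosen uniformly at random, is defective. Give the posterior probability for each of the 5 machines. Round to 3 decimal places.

M2 0.022, M1 0.297, M5 0.542, M3 0.078, M4 0.062

Prior × likelihood for each hypothesis:
  M2: 0.28 × 0.01 = 0.0028
  M1: 0.13 × 0.295 = 0.03835
  M5: 0.25 × 0.28 = 0.07
  M3: 0.14 × 0.072 = 0.01008
  M4: 0.2 × 0.04 = 0.008
Total = 0.12923.
P(M2 | defective) = 0.0028/0.12923 ≈ 0.022
P(M1 | defective) = 0.03835/0.12923 ≈ 0.297
P(M5 | defective) = 0.07/0.12923 ≈ 0.542
P(M3 | defective) = 0.01008/0.12923 ≈ 0.078
P(M4 | defective) = 0.008/0.12923 ≈ 0.062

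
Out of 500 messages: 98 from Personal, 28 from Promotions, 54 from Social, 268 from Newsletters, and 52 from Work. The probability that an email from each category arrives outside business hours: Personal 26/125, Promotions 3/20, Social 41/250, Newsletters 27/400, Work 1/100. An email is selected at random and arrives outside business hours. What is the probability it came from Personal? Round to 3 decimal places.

0.392

Unnormalized posteriors (prior × likelihood):
  Personal: 0.196 × 0.208 = 0.040768
  Promotions: 0.056 × 0.15 = 0.0084
  Social: 0.108 × 0.164 = 0.017712
  Newsletters: 0.536 × 0.0675 = 0.03618
  Work: 0.104 × 0.01 = 0.00104
Normalizing constant = 0.1041.
P(Personal | evidence) = 0.040768 / 0.1041 ≈ 0.392.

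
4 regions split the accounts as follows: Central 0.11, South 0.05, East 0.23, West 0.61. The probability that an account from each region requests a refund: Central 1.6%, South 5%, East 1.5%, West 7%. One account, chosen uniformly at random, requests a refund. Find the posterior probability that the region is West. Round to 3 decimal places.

0.847

Unnormalized posteriors (prior × likelihood):
  Central: 0.11 × 0.016 = 0.00176
  South: 0.05 × 0.05 = 0.0025
  East: 0.23 × 0.015 = 0.00345
  West: 0.61 × 0.07 = 0.0427
Sum = 0.05041.
P(West | evidence) = 0.0427 / 0.05041 ≈ 0.847.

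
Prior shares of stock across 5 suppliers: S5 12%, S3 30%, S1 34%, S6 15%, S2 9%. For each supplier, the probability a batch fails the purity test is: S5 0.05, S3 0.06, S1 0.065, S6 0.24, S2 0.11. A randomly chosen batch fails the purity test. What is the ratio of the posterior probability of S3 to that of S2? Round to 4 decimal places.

Unnormalized posteriors (prior × likelihood):
  S5: 0.12 × 0.05 = 0.006
  S3: 0.3 × 0.06 = 0.018
  S1: 0.34 × 0.065 = 0.0221
  S6: 0.15 × 0.24 = 0.036
  S2: 0.09 × 0.11 = 0.0099
Normalizing constant = 0.092.
The ratio is 0.018 / 0.0099 (the normalizer cancels) = 1.8182.

1.8182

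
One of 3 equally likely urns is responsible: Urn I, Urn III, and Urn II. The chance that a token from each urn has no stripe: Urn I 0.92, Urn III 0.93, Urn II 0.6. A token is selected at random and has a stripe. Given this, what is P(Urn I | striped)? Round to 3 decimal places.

Taking complements, P(striped | each) = Urn I 0.08, Urn III 0.07, Urn II 0.4.
With a uniform prior (1/3 each), posterior ∝ likelihood:
  Urn I: 0.08
  Urn III: 0.07
  Urn II: 0.4
Sum = 0.55.
P(Urn I | evidence) = 0.08 / 0.55 ≈ 0.145.

0.145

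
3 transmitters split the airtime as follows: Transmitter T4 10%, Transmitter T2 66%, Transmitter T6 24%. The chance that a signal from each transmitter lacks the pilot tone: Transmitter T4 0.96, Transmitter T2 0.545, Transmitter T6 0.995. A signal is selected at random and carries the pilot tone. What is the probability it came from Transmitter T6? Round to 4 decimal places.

Taking complements, P(pilot | each) = Transmitter T4 0.04, Transmitter T2 0.455, Transmitter T6 0.005.
Prior × likelihood for each hypothesis:
  Transmitter T4: 0.1 × 0.04 = 0.004
  Transmitter T2: 0.66 × 0.455 = 0.3003
  Transmitter T6: 0.24 × 0.005 = 0.0012
Sum = 0.3055.
P(Transmitter T6 | evidence) = 0.0012 / 0.3055 ≈ 0.0039.

0.0039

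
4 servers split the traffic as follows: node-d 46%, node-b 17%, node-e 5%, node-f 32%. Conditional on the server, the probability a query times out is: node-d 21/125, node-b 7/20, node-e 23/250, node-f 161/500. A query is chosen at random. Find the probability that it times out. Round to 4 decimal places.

Prior × likelihood for each hypothesis:
  node-d: 0.46 × 0.168 = 0.07728
  node-b: 0.17 × 0.35 = 0.0595
  node-e: 0.05 × 0.092 = 0.0046
  node-f: 0.32 × 0.322 = 0.10304
P(timeout) = 0.07728 + 0.0595 + 0.0046 + 0.10304 = 0.24442 → 0.2444.

0.2444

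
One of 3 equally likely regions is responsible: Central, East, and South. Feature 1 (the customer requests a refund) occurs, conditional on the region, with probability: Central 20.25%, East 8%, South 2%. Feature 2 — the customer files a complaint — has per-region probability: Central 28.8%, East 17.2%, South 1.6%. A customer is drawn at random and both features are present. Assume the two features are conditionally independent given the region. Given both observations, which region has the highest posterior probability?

Central

With a uniform prior (1/3 each), posterior ∝ likelihood:
  Central: 0.2025 × 0.288 = 0.05832
  East: 0.08 × 0.172 = 0.01376
  South: 0.02 × 0.016 = 0.00032
Total = 0.0724.
Largest term belongs to Central, so Central is most probable.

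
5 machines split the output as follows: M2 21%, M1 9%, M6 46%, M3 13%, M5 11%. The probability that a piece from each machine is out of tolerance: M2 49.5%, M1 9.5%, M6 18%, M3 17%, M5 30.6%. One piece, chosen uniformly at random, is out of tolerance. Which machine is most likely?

Prior × likelihood for each hypothesis:
  M2: 0.21 × 0.495 = 0.10395
  M1: 0.09 × 0.095 = 0.00855
  M6: 0.46 × 0.18 = 0.0828
  M3: 0.13 × 0.17 = 0.0221
  M5: 0.11 × 0.306 = 0.03366
Normalizing constant = 0.25106.
Largest term belongs to M2, so M2 is most probable.

M2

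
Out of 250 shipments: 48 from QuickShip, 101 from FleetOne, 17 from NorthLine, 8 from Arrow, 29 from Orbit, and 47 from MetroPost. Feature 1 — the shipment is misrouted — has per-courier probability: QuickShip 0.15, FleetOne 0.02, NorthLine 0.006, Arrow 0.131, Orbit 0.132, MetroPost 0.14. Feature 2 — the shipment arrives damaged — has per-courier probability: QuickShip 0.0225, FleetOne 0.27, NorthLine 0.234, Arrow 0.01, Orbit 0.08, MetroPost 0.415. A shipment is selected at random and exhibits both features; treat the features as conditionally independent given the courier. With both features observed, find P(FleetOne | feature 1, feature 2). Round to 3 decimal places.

Unnormalized posteriors (prior × likelihood):
  QuickShip: 0.192 × 0.15 × 0.0225 = 0.000648
  FleetOne: 0.404 × 0.02 × 0.27 = 0.0021816
  NorthLine: 0.068 × 0.006 × 0.234 = 0.000095472
  Arrow: 0.032 × 0.131 × 0.01 = 0.00004192
  Orbit: 0.116 × 0.132 × 0.08 = 0.00122496
  MetroPost: 0.188 × 0.14 × 0.415 = 0.0109228
Normalizing constant = 0.015114752.
P(FleetOne | evidence) = 0.0021816 / 0.015114752 ≈ 0.144.

0.144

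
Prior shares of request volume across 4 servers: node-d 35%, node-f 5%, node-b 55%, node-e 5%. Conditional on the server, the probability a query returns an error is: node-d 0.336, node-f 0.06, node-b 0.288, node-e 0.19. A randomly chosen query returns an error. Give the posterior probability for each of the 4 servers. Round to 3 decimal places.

By Bayes' rule, posterior ∝ prior × likelihood:
  node-d: 0.35 × 0.336 = 0.1176
  node-f: 0.05 × 0.06 = 0.003
  node-b: 0.55 × 0.288 = 0.1584
  node-e: 0.05 × 0.19 = 0.0095
Normalizing constant = 0.2885.
P(node-d | error) = 0.1176/0.2885 ≈ 0.408
P(node-f | error) = 0.003/0.2885 ≈ 0.010
P(node-b | error) = 0.1584/0.2885 ≈ 0.549
P(node-e | error) = 0.0095/0.2885 ≈ 0.033
(Check: 0.408+0.010+0.549+0.033 = 1.000.)

node-d 0.408, node-f 0.010, node-b 0.549, node-e 0.033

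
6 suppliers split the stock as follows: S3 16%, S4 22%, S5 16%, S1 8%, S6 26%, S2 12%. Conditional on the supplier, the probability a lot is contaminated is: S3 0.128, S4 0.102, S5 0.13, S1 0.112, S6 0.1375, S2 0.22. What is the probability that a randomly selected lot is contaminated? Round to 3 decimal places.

0.135

Unnormalized posteriors (prior × likelihood):
  S3: 0.16 × 0.128 = 0.02048
  S4: 0.22 × 0.102 = 0.02244
  S5: 0.16 × 0.13 = 0.0208
  S1: 0.08 × 0.112 = 0.00896
  S6: 0.26 × 0.1375 = 0.03575
  S2: 0.12 × 0.22 = 0.0264
P(contaminated) = 0.02048 + 0.02244 + 0.0208 + 0.00896 + 0.03575 + 0.0264 = 0.13483 → 0.135.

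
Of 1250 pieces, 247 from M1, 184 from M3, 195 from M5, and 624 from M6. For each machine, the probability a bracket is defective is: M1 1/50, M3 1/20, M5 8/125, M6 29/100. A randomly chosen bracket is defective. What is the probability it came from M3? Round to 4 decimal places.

0.0443

Unnormalized posteriors (prior × likelihood):
  M1: 0.1976 × 0.02 = 0.003952
  M3: 0.1472 × 0.05 = 0.00736
  M5: 0.156 × 0.064 = 0.009984
  M6: 0.4992 × 0.29 = 0.144768
Sum = 0.166064.
P(M3 | evidence) = 0.00736 / 0.166064 ≈ 0.0443.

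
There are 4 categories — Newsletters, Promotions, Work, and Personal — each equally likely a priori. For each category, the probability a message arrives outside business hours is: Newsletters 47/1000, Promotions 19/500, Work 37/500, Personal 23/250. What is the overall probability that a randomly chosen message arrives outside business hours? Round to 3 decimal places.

Since the prior is uniform, the posterior is proportional to the likelihood:
  Newsletters: 0.047
  Promotions: 0.038
  Work: 0.074
  Personal: 0.092
P(off-hours) = (1/4) × (0.047 + 0.038 + 0.074 + 0.092) = 0.251/4 ≈ 0.063.

0.063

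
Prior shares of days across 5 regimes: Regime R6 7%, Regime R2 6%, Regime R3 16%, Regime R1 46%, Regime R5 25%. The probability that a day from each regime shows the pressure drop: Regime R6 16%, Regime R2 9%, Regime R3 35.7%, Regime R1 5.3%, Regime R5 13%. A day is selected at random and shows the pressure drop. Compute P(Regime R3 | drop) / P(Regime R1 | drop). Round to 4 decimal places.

By Bayes' rule, posterior ∝ prior × likelihood:
  Regime R6: 0.07 × 0.16 = 0.0112
  Regime R2: 0.06 × 0.09 = 0.0054
  Regime R3: 0.16 × 0.357 = 0.05712
  Regime R1: 0.46 × 0.053 = 0.02438
  Regime R5: 0.25 × 0.13 = 0.0325
Total = 0.1306.
The ratio is 0.05712 / 0.02438 (the normalizer cancels) = 2.3429.

2.3429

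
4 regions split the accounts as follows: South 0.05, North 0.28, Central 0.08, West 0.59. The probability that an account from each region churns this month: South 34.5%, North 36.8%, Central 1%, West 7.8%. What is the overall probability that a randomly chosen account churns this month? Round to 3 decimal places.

0.167

Compute prior × likelihood for every hypothesis:
  South: 0.05 × 0.345 = 0.01725
  North: 0.28 × 0.368 = 0.10304
  Central: 0.08 × 0.01 = 0.0008
  West: 0.59 × 0.078 = 0.04602
P(churn) = 0.01725 + 0.10304 + 0.0008 + 0.04602 = 0.16711 → 0.167.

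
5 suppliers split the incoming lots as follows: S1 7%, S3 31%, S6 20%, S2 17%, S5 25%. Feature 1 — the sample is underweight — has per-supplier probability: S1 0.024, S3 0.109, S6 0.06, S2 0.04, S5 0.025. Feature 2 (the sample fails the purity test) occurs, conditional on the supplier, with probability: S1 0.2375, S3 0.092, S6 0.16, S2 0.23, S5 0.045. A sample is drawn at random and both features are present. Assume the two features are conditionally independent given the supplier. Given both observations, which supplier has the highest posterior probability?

S3

Compute prior × likelihood for every hypothesis:
  S1: 0.07 × 0.024 × 0.2375 = 0.000399
  S3: 0.31 × 0.109 × 0.092 = 0.00310868
  S6: 0.2 × 0.06 × 0.16 = 0.00192
  S2: 0.17 × 0.04 × 0.23 = 0.001564
  S5: 0.25 × 0.025 × 0.045 = 0.00028125
Normalizing constant = 0.00727293.
Largest term belongs to S3, so S3 is most probable.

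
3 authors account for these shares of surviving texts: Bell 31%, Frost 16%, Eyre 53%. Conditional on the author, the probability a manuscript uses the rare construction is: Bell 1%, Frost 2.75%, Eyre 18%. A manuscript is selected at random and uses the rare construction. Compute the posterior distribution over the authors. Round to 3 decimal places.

Prior × likelihood for each hypothesis:
  Bell: 0.31 × 0.01 = 0.0031
  Frost: 0.16 × 0.0275 = 0.0044
  Eyre: 0.53 × 0.18 = 0.0954
Total = 0.1029.
P(Bell | rare-form) = 0.0031/0.1029 ≈ 0.030
P(Frost | rare-form) = 0.0044/0.1029 ≈ 0.043
P(Eyre | rare-form) = 0.0954/0.1029 ≈ 0.927
(Check: 0.030+0.043+0.927 = 1.000.)

Bell 0.030, Frost 0.043, Eyre 0.927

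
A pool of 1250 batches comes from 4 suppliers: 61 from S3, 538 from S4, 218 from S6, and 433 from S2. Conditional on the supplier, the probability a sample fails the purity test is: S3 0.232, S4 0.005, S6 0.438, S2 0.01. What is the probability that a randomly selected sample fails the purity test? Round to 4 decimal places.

0.0933

Prior × likelihood for each hypothesis:
  S3: 0.0488 × 0.232 = 0.0113216
  S4: 0.4304 × 0.005 = 0.002152
  S6: 0.1744 × 0.438 = 0.0763872
  S2: 0.3464 × 0.01 = 0.003464
P(off-spec) = 0.0113216 + 0.002152 + 0.0763872 + 0.003464 = 0.0933248 → 0.0933.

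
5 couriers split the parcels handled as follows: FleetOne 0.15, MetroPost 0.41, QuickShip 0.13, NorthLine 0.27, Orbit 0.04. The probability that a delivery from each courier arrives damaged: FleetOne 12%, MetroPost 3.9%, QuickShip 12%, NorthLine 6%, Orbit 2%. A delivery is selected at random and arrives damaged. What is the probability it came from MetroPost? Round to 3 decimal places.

Unnormalized posteriors (prior × likelihood):
  FleetOne: 0.15 × 0.12 = 0.018
  MetroPost: 0.41 × 0.039 = 0.01599
  QuickShip: 0.13 × 0.12 = 0.0156
  NorthLine: 0.27 × 0.06 = 0.0162
  Orbit: 0.04 × 0.02 = 0.0008
Total = 0.06659.
P(MetroPost | evidence) = 0.01599 / 0.06659 ≈ 0.240.

0.240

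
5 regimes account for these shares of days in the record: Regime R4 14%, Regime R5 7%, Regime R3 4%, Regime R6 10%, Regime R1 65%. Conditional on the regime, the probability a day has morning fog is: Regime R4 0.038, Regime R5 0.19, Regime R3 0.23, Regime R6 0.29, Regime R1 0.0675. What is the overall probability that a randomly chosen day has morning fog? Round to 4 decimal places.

Compute prior × likelihood for every hypothesis:
  Regime R4: 0.14 × 0.038 = 0.00532
  Regime R5: 0.07 × 0.19 = 0.0133
  Regime R3: 0.04 × 0.23 = 0.0092
  Regime R6: 0.1 × 0.29 = 0.029
  Regime R1: 0.65 × 0.0675 = 0.043875
P(fog) = 0.00532 + 0.0133 + 0.0092 + 0.029 + 0.043875 = 0.100695 → 0.1007.

0.1007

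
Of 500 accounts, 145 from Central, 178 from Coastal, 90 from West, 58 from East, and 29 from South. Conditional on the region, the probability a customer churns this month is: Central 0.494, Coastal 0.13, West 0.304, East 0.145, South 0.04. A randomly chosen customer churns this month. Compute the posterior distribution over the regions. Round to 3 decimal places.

Central 0.544, Coastal 0.176, West 0.208, East 0.064, South 0.009

Compute prior × likelihood for every hypothesis:
  Central: 0.29 × 0.494 = 0.14326
  Coastal: 0.356 × 0.13 = 0.04628
  West: 0.18 × 0.304 = 0.05472
  East: 0.116 × 0.145 = 0.01682
  South: 0.058 × 0.04 = 0.00232
Total = 0.2634.
P(Central | churn) = 0.14326/0.2634 ≈ 0.544
P(Coastal | churn) = 0.04628/0.2634 ≈ 0.176
P(West | churn) = 0.05472/0.2634 ≈ 0.208
P(East | churn) = 0.01682/0.2634 ≈ 0.064
P(South | churn) = 0.00232/0.2634 ≈ 0.009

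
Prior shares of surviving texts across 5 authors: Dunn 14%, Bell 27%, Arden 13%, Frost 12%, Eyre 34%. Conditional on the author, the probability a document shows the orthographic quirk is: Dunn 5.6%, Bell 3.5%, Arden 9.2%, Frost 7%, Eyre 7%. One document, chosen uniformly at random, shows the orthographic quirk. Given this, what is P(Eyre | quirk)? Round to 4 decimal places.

0.3873

By Bayes' rule, posterior ∝ prior × likelihood:
  Dunn: 0.14 × 0.056 = 0.00784
  Bell: 0.27 × 0.035 = 0.00945
  Arden: 0.13 × 0.092 = 0.01196
  Frost: 0.12 × 0.07 = 0.0084
  Eyre: 0.34 × 0.07 = 0.0238
Normalizing constant = 0.06145.
P(Eyre | evidence) = 0.0238 / 0.06145 ≈ 0.3873.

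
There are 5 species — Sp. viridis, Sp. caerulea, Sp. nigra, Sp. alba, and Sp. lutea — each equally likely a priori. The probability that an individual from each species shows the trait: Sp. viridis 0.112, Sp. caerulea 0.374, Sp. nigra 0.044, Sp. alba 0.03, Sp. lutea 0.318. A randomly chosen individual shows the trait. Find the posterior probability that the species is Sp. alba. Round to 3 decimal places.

With a uniform prior (1/5 each), posterior ∝ likelihood:
  Sp. viridis: 0.112
  Sp. caerulea: 0.374
  Sp. nigra: 0.044
  Sp. alba: 0.03
  Sp. lutea: 0.318
Sum = 0.878.
P(Sp. alba | evidence) = 0.03 / 0.878 ≈ 0.034.

0.034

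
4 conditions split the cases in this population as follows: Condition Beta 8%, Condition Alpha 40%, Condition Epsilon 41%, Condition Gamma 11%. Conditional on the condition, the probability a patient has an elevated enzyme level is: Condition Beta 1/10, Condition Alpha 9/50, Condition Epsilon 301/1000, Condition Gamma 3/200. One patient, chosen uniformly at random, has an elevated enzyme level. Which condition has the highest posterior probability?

By Bayes' rule, posterior ∝ prior × likelihood:
  Condition Beta: 0.08 × 0.1 = 0.008
  Condition Alpha: 0.4 × 0.18 = 0.072
  Condition Epsilon: 0.41 × 0.301 = 0.12341
  Condition Gamma: 0.11 × 0.015 = 0.00165
Total = 0.20506.
Largest term belongs to Condition Epsilon, so Condition Epsilon is most probable.

Condition Epsilon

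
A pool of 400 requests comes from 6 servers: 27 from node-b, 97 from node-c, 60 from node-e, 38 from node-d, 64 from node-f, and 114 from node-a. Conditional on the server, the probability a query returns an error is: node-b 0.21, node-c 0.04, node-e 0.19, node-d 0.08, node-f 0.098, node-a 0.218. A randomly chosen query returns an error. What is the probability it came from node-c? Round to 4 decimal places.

Unnormalized posteriors (prior × likelihood):
  node-b: 0.0675 × 0.21 = 0.014175
  node-c: 0.2425 × 0.04 = 0.0097
  node-e: 0.15 × 0.19 = 0.0285
  node-d: 0.095 × 0.08 = 0.0076
  node-f: 0.16 × 0.098 = 0.01568
  node-a: 0.285 × 0.218 = 0.06213
Sum = 0.137785.
P(node-c | evidence) = 0.0097 / 0.137785 ≈ 0.0704.

0.0704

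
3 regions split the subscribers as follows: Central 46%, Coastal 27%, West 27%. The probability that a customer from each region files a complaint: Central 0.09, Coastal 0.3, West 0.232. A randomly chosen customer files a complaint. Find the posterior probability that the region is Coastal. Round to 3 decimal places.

Prior × likelihood for each hypothesis:
  Central: 0.46 × 0.09 = 0.0414
  Coastal: 0.27 × 0.3 = 0.081
  West: 0.27 × 0.232 = 0.06264
Total = 0.18504.
P(Coastal | evidence) = 0.081 / 0.18504 ≈ 0.438.

0.438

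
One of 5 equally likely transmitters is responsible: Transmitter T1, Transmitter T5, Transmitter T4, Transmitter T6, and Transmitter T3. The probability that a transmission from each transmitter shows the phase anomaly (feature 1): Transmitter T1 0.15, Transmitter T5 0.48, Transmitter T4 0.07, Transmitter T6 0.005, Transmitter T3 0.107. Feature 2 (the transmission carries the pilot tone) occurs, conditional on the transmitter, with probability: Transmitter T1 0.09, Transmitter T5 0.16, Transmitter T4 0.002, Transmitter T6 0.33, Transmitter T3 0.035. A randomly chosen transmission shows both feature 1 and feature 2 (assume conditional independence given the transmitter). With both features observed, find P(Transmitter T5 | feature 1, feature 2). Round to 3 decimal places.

Since the prior is uniform, the posterior is proportional to the likelihood:
  Transmitter T1: 0.15 × 0.09 = 0.0135
  Transmitter T5: 0.48 × 0.16 = 0.0768
  Transmitter T4: 0.07 × 0.002 = 0.00014
  Transmitter T6: 0.005 × 0.33 = 0.00165
  Transmitter T3: 0.107 × 0.035 = 0.003745
Sum = 0.095835.
P(Transmitter T5 | evidence) = 0.0768 / 0.095835 ≈ 0.801.

0.801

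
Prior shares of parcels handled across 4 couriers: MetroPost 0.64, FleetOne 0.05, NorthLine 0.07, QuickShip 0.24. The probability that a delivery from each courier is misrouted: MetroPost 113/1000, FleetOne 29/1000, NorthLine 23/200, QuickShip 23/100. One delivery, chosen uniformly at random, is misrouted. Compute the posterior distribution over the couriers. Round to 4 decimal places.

MetroPost 0.5278, FleetOne 0.0106, NorthLine 0.0588, QuickShip 0.4029

Unnormalized posteriors (prior × likelihood):
  MetroPost: 0.64 × 0.113 = 0.07232
  FleetOne: 0.05 × 0.029 = 0.00145
  NorthLine: 0.07 × 0.115 = 0.00805
  QuickShip: 0.24 × 0.23 = 0.0552
Total = 0.13702.
P(MetroPost | misrouted) = 0.07232/0.13702 ≈ 0.5278
P(FleetOne | misrouted) = 0.00145/0.13702 ≈ 0.0106
P(NorthLine | misrouted) = 0.00805/0.13702 ≈ 0.0588
P(QuickShip | misrouted) = 0.0552/0.13702 ≈ 0.4029
(Check: 0.5278+0.0106+0.0588+0.4029 = 1.0001.)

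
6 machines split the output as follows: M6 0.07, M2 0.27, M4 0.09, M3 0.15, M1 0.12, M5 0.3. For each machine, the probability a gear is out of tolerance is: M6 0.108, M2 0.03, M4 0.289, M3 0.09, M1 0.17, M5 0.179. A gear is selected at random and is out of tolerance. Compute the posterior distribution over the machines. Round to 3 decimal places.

M6 0.058, M2 0.063, M4 0.201, M3 0.104, M1 0.158, M5 0.415

Compute prior × likelihood for every hypothesis:
  M6: 0.07 × 0.108 = 0.00756
  M2: 0.27 × 0.03 = 0.0081
  M4: 0.09 × 0.289 = 0.02601
  M3: 0.15 × 0.09 = 0.0135
  M1: 0.12 × 0.17 = 0.0204
  M5: 0.3 × 0.179 = 0.0537
Sum = 0.12927.
P(M6 | oversize) = 0.00756/0.12927 ≈ 0.058
P(M2 | oversize) = 0.0081/0.12927 ≈ 0.063
P(M4 | oversize) = 0.02601/0.12927 ≈ 0.201
P(M3 | oversize) = 0.0135/0.12927 ≈ 0.104
P(M1 | oversize) = 0.0204/0.12927 ≈ 0.158
P(M5 | oversize) = 0.0537/0.12927 ≈ 0.415
(Check: 0.058+0.063+0.201+0.104+0.158+0.415 = 0.999.)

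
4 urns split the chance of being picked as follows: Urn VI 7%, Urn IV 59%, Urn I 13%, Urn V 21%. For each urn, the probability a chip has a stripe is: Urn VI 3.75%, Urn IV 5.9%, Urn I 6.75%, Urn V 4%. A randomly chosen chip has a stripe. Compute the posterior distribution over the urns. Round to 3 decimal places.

Urn VI 0.048, Urn IV 0.637, Urn I 0.161, Urn V 0.154

Compute prior × likelihood for every hypothesis:
  Urn VI: 0.07 × 0.0375 = 0.002625
  Urn IV: 0.59 × 0.059 = 0.03481
  Urn I: 0.13 × 0.0675 = 0.008775
  Urn V: 0.21 × 0.04 = 0.0084
Total = 0.05461.
P(Urn VI | striped) = 0.002625/0.05461 ≈ 0.048
P(Urn IV | striped) = 0.03481/0.05461 ≈ 0.637
P(Urn I | striped) = 0.008775/0.05461 ≈ 0.161
P(Urn V | striped) = 0.0084/0.05461 ≈ 0.154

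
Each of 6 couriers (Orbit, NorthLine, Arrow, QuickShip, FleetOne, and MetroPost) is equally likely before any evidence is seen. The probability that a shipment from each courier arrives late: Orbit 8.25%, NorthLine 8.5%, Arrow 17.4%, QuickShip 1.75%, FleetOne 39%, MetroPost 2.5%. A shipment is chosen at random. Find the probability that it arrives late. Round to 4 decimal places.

0.1290

Since the prior is uniform, the posterior is proportional to the likelihood:
  Orbit: 0.0825
  NorthLine: 0.085
  Arrow: 0.174
  QuickShip: 0.0175
  FleetOne: 0.39
  MetroPost: 0.025
P(late) = (1/6) × (0.0825 + 0.085 + 0.174 + 0.0175 + 0.39 + 0.025) = 0.774/6 ≈ 0.1290.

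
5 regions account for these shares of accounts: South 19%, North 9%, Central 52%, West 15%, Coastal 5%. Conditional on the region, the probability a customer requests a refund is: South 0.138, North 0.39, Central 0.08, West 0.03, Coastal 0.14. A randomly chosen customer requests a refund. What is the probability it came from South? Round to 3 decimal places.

By Bayes' rule, posterior ∝ prior × likelihood:
  South: 0.19 × 0.138 = 0.02622
  North: 0.09 × 0.39 = 0.0351
  Central: 0.52 × 0.08 = 0.0416
  West: 0.15 × 0.03 = 0.0045
  Coastal: 0.05 × 0.14 = 0.007
Sum = 0.11442.
P(South | evidence) = 0.02622 / 0.11442 ≈ 0.229.

0.229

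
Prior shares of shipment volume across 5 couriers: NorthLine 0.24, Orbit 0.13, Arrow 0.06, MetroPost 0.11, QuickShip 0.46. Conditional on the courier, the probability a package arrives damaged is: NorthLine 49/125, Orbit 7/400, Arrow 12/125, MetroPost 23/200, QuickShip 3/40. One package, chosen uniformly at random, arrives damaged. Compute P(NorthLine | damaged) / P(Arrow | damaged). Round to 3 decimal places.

16.333

Prior × likelihood for each hypothesis:
  NorthLine: 0.24 × 0.392 = 0.09408
  Orbit: 0.13 × 0.0175 = 0.002275
  Arrow: 0.06 × 0.096 = 0.00576
  MetroPost: 0.11 × 0.115 = 0.01265
  QuickShip: 0.46 × 0.075 = 0.0345
Total = 0.149265.
The ratio is 0.09408 / 0.00576 (the normalizer cancels) = 16.333.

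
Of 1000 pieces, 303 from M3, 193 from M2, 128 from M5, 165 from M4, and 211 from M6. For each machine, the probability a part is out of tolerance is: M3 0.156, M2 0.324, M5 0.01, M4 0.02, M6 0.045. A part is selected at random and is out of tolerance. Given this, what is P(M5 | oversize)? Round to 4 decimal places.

0.0103

Prior × likelihood for each hypothesis:
  M3: 0.303 × 0.156 = 0.047268
  M2: 0.193 × 0.324 = 0.062532
  M5: 0.128 × 0.01 = 0.00128
  M4: 0.165 × 0.02 = 0.0033
  M6: 0.211 × 0.045 = 0.009495
Total = 0.123875.
P(M5 | evidence) = 0.00128 / 0.123875 ≈ 0.0103.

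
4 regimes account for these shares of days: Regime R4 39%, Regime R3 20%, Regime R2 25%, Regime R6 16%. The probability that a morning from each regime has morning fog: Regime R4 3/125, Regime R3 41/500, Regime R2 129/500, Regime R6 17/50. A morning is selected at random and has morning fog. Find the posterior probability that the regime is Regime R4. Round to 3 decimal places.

By Bayes' rule, posterior ∝ prior × likelihood:
  Regime R4: 0.39 × 0.024 = 0.00936
  Regime R3: 0.2 × 0.082 = 0.0164
  Regime R2: 0.25 × 0.258 = 0.0645
  Regime R6: 0.16 × 0.34 = 0.0544
Total = 0.14466.
P(Regime R4 | evidence) = 0.00936 / 0.14466 ≈ 0.065.

0.065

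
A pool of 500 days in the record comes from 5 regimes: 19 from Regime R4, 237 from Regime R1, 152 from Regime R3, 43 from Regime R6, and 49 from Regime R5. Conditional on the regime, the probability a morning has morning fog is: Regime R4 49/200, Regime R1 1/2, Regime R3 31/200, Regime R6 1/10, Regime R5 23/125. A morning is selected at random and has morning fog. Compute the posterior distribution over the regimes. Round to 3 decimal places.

Prior × likelihood for each hypothesis:
  Regime R4: 0.038 × 0.245 = 0.00931
  Regime R1: 0.474 × 0.5 = 0.237
  Regime R3: 0.304 × 0.155 = 0.04712
  Regime R6: 0.086 × 0.1 = 0.0086
  Regime R5: 0.098 × 0.184 = 0.018032
Normalizing constant = 0.320062.
P(Regime R4 | fog) = 0.00931/0.320062 ≈ 0.029
P(Regime R1 | fog) = 0.237/0.320062 ≈ 0.740
P(Regime R3 | fog) = 0.04712/0.320062 ≈ 0.147
P(Regime R6 | fog) = 0.0086/0.320062 ≈ 0.027
P(Regime R5 | fog) = 0.018032/0.320062 ≈ 0.056
(Check: 0.029+0.740+0.147+0.027+0.056 = 0.999.)

Regime R4 0.029, Regime R1 0.740, Regime R3 0.147, Regime R6 0.027, Regime R5 0.056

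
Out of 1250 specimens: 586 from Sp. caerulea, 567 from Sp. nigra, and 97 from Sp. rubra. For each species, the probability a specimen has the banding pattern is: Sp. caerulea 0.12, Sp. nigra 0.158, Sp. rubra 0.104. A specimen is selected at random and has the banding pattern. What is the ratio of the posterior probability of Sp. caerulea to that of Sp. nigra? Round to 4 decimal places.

Unnormalized posteriors (prior × likelihood):
  Sp. caerulea: 0.4688 × 0.12 = 0.056256
  Sp. nigra: 0.4536 × 0.158 = 0.0716688
  Sp. rubra: 0.0776 × 0.104 = 0.0080704
Sum = 0.1359952.
The ratio is 0.056256 / 0.0716688 (the normalizer cancels) = 0.7849.

0.7849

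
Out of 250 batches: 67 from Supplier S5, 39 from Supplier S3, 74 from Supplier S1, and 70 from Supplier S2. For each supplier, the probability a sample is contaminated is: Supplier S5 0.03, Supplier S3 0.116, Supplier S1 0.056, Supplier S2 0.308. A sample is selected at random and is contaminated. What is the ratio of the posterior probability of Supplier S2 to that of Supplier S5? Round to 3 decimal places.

10.726

Unnormalized posteriors (prior × likelihood):
  Supplier S5: 0.268 × 0.03 = 0.00804
  Supplier S3: 0.156 × 0.116 = 0.018096
  Supplier S1: 0.296 × 0.056 = 0.016576
  Supplier S2: 0.28 × 0.308 = 0.08624
Sum = 0.128952.
The ratio is 0.08624 / 0.00804 (the normalizer cancels) = 10.726.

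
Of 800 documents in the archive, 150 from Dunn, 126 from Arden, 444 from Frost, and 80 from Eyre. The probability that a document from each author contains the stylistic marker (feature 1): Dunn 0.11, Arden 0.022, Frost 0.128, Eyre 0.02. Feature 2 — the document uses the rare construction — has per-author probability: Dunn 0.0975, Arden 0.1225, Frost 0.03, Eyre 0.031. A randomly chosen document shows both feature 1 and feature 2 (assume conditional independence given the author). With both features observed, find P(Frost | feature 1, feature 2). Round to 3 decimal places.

By Bayes' rule, posterior ∝ prior × likelihood:
  Dunn: 0.1875 × 0.11 × 0.0975 = 0.0020109375
  Arden: 0.1575 × 0.022 × 0.1225 = 0.0004244625
  Frost: 0.555 × 0.128 × 0.03 = 0.0021312
  Eyre: 0.1 × 0.02 × 0.031 = 0.000062
Sum = 0.0046286.
P(Frost | evidence) = 0.0021312 / 0.0046286 ≈ 0.460.

0.460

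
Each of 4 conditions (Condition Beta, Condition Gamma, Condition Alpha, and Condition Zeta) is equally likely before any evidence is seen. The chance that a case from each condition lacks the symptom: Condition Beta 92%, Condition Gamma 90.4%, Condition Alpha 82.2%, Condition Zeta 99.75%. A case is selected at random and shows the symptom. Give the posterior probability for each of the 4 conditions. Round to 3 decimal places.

Condition Beta 0.224, Condition Gamma 0.269, Condition Alpha 0.499, Condition Zeta 0.007

Taking complements, P(symptomatic | each) = Condition Beta 0.08, Condition Gamma 0.096, Condition Alpha 0.178, Condition Zeta 0.0025.
Since the prior is uniform, the posterior is proportional to the likelihood:
  Condition Beta: 0.08
  Condition Gamma: 0.096
  Condition Alpha: 0.178
  Condition Zeta: 0.0025
Normalizing constant = 0.3565.
P(Condition Beta | symptomatic) = 0.08/0.3565 ≈ 0.224
P(Condition Gamma | symptomatic) = 0.096/0.3565 ≈ 0.269
P(Condition Alpha | symptomatic) = 0.178/0.3565 ≈ 0.499
P(Condition Zeta | symptomatic) = 0.0025/0.3565 ≈ 0.007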